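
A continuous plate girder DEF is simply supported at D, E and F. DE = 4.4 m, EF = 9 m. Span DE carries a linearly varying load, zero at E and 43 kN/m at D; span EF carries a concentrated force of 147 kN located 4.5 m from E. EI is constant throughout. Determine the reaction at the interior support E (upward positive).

R_E = 166.8 kN

Insert a hinge at E; M_E is the redundant, and each span becomes simply supported.
Discontinuity in slope at E on the released structure — sum the simple-span end rotations:
  span DE: triangular load, peak 43: 7w₀L³/(360EI) = 71.22/EI
  span EF: point load 147 at a = 4.5: Pab(L + b)/(6LEI) = 744.2/EI
  relative rotation θ_0 = (71.22 + 744.2)/EI = 815.4/EI
A unit hogging moment at E produces rotation L₁/(3EI) + L₂/(3EI) = 4.467/EI.
Slope continuity at E: θ_0 = M_E·4.467/EI, so M_E = 815.4/4.467 = 182.6 kN·m (hogging).
Span DE, ΣM about D with M_E applied at E: R_E^{DE}·4.4 = 138.7 + 182.6, so R_E^{DE} = 73.02 kN and R_D = 94.6 − 73.02 = 21.58 kN.
Span EF, ΣM about F: R_E^{EF}·9 = 661.5 + 182.6, so R_E^{EF} = 93.78 kN and R_F = 147 − 93.78 = 53.22 kN.
R_E = 73.02 + 93.78 = 166.8 kN.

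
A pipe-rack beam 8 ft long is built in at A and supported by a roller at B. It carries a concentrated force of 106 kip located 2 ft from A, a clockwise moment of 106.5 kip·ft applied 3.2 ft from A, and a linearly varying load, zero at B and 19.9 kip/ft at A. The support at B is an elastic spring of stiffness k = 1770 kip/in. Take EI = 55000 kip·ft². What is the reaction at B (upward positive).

Choose R_B as the redundant. The primary structure is the cantilever fixed at A.
Downward deflection at the released point B due to the loads:
  point load 106 at a = 2: Pa²(3L − a)/(6EI) = 1555/EI
  clockwise couple 106.5 at a = 3.2: M₀a(2L − a)/(2EI) = 2181/EI
  triangular load, peak 19.9 at the fixed end: w₀L⁴/(30EI) = 2717/EI
  δ_0 = 6453/EI
Flexibility coefficient — unit upward force at B: δ_{BB} = L³/(3EI) = 170.7/EI.
With EI = 55000 kip·ft²: δ_0 = 0.11732 ft and δ_{BB} = 0.003103 ft/kip.
Compatibility — the spring shortens by R_B/k under the reaction it provides: δ_0 − R_B·δ_{BB} = R_B/k. With 1/k = 1/(1770×12) ft/kip = 0.000047 ft/kip, R_B = δ_0 / (δ_{BB} + 1/k) = 0.11732 / (0.003103 + 0.000047) = 37.24 kip.

R_B = 37.24 kip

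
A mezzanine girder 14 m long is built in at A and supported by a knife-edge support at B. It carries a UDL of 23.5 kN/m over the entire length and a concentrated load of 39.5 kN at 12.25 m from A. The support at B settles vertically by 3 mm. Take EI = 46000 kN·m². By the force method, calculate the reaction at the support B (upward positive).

Take the reaction at B as the redundant and release it; the primary structure is a cantilever fixed at A.
Primary-structure tip deflection at B by superposition:
  UDL 23.5: wL⁴/(8EI) = 112847/EI
  point load 39.5 at a = 12.25: Pa²(3L − a)/(6EI) = 29390/EI
  δ_0 = 142237/EI
Flexibility coefficient — unit upward force at B: δ_{BB} = L³/(3EI) = 914.7/EI.
With EI = 46000 kN·m²: δ_0 = 3.0921 m and δ_{BB} = 0.019884 m/kN.
Compatibility — the beam at B must follow the support down by 0.003 m: δ_0 − R_B·δ_{BB} = 0.003, so R_B = (3.0921 − 0.003)/0.019884 = 155.4 kN.

R_B = 155.4 kN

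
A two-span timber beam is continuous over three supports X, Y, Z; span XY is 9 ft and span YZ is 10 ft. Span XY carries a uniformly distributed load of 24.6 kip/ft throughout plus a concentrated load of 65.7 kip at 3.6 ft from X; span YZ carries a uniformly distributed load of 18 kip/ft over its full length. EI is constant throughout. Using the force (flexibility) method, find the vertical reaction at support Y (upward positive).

Insert a hinge at Y; M_Y is the redundant, and each span becomes simply supported.
End slopes at the hinge Y, treating each span as simply supported:
  span XY: UDL 24.6: wL³/(24EI) = 747.2/EI
  span XY: point load 65.7 at a = 3.6: Pab(L + a)/(6LEI) = 298/EI
  span YZ: UDL 18: wL³/(24EI) = 750/EI
  relative rotation θ_0 = (1045 + 750)/EI = 1795/EI
A unit hogging moment at Y produces rotation L₁/(3EI) + L₂/(3EI) = 6.333/EI.
Compatibility: M_Y·(L₁+L₂)/(3EI) = θ_0, giving M_Y = 283.5 kip·ft (hogging).
Span XY, ΣM about X with M_Y applied at Y: R_Y^{XY}·9 = 1233 + 283.5, so R_Y^{XY} = 168.5 kip and R_X = 287.1 − 168.5 = 118.6 kip.
Span YZ, ΣM about Z: R_Y^{YZ}·10 = 900 + 283.5, so R_Y^{YZ} = 118.3 kip and R_Z = 180 − 118.3 = 61.65 kip.
R_Y = 168.5 + 118.3 = 286.8 kip.

R_Y = 286.8 kip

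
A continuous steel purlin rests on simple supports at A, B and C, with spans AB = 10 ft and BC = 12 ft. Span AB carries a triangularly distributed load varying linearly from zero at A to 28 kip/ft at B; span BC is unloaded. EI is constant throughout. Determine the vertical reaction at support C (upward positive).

Insert a hinge at B; M_B is the redundant, and each span becomes simply supported.
End slopes at the hinge B, treating each span as simply supported:
  span AB: triangular load, peak 28: w₀L³/(45EI) = 622.2/EI
  relative rotation θ_0 = (622.2 + 0)/EI = 622.2/EI
A unit hogging moment at B produces rotation L₁/(3EI) + L₂/(3EI) = 7.333/EI.
Slope continuity at B: θ_0 = M_B·7.333/EI, so M_B = 622.2/7.333 = 84.85 kip·ft (hogging).
Span BC, ΣM about C: R_B^{BC}·12 = 0 + 84.85, so R_B^{BC} = 7.071 kip and R_C = 0 − 7.071 = -7.071 kip.

R_C = -7.071 kip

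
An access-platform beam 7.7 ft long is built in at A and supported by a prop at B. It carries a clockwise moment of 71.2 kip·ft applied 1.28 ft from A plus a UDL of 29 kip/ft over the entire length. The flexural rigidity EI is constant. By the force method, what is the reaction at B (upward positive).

Take the reaction at B as the redundant and release it; the primary structure is a cantilever fixed at A.
Primary-structure tip deflection at B by superposition:
  clockwise couple 71.2 at a = 1.28: M₀a(2L − a)/(2EI) = 643.4/EI
  UDL 29: wL⁴/(8EI) = 12743/EI
  δ_0 = 13386/EI
Tip deflection under a unit load at B: L³/(3EI) = 152.2/EI.
The prop prevents deflection at B: R_B = δ_0/δ_{BB} = 13386/152.2 = 87.97 kip.

R_B = 87.97 kip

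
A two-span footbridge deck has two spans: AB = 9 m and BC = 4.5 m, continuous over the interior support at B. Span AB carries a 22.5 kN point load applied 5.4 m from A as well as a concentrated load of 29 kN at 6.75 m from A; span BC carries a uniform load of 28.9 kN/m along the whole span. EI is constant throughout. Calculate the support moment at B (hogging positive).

M_B = 78.85 kN·m

Take M_B as the redundant. Released structure: two simple spans AB and BC with a hinge at B.
End slopes at the hinge B, treating each span as simply supported:
  span AB: point load 22.5 at a = 5.4: Pab(L + a)/(6LEI) = 116.6/EI
  span AB: point load 29 at a = 6.75: Pab(L + a)/(6LEI) = 128.5/EI
  span BC: UDL 28.9: wL³/(24EI) = 109.7/EI
  relative rotation θ_0 = (245.1 + 109.7)/EI = 354.8/EI
A unit hogging moment at B produces rotation L₁/(3EI) + L₂/(3EI) = 4.5/EI.
Slope continuity at B: θ_0 = M_B·4.5/EI, so M_B = 354.8/4.5 = 78.85 kN·m (hogging).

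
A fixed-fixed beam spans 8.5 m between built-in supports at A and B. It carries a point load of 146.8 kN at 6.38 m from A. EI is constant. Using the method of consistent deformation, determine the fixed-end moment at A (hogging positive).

M_A = 58.26 kN·m

Take the two fixed-end moments M_A, M_B as redundants; the released structure is the simple span AB.
End rotations of the released simple span under the applied load (×1/EI):
  at A: point load 146.8 at a = 6.38: Pab(L + b)/(6LEI) = 413.5/EI
  at B: point load 146.8 at a = 6.38: Pab(L + a)/(6LEI) = 579.3/EI
  θ_A0 = 413.5/EI,  θ_B0 = 579.3/EI
Flexibility coefficients: a unit moment at one end gives L/(3EI) there and L/(6EI) at the far end, so f₁₁ = f₂₂ = 2.833/EI and f₁₂ = f₂₁ = 1.417/EI.
Compatibility — zero rotation at each built-in end:
  2.833 M_A + 1.417 M_B = 413.5
  1.417 M_A + 2.833 M_B = 579.3
Solving the pair gives M_A = 58.26 kN·m and M_B = 175.3 kN·m (hogging).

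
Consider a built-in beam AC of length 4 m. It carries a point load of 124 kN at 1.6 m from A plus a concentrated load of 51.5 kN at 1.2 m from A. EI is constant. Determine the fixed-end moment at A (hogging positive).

M_A = 101.7 kN·m

Release both end moments; the primary structure is a simply-supported span AC with redundants M_A and M_C.
On the primary (simply-supported) span, the end slopes from the loading are:
  at A: point load 124 at a = 1.6: Pab(L + b)/(6LEI) = 127/EI
  at C: point load 124 at a = 1.6: Pab(L + a)/(6LEI) = 111.1/EI
  at A: point load 51.5 at a = 1.2: Pab(L + b)/(6LEI) = 49.03/EI
  at C: point load 51.5 at a = 1.2: Pab(L + a)/(6LEI) = 37.49/EI
  θ_A0 = 176/EI,  θ_C0 = 148.6/EI
Flexibility coefficients: a unit moment at one end gives L/(3EI) there and L/(6EI) at the far end, so f₁₁ = f₂₂ = 1.333/EI and f₁₂ = f₂₁ = 0.6667/EI.
Compatibility — zero rotation at each built-in end:
  1.333 M_A + 0.6667 M_C = 176
  0.6667 M_A + 1.333 M_C = 148.6
Solving the pair gives M_A = 101.7 kN·m and M_C = 60.59 kN·m (hogging).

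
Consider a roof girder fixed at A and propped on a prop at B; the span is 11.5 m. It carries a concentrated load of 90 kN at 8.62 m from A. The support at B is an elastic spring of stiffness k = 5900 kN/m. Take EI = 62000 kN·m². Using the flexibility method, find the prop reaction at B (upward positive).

R_B = 55.74 kN

Release the roller at B. Primary structure: cantilever fixed at A.
Primary-structure tip deflection at B by superposition:
  point load 90 at a = 8.62: Pa²(3L − a)/(6EI) = 28845/EI
Flexibility coefficient — unit upward force at B: δ_{BB} = L³/(3EI) = 507/EI.
With EI = 62000 kN·m²: δ_0 = 0.46524 m and δ_{BB} = 0.008177 m/kN.
Compatibility — the spring shortens by R_B/k under the reaction it provides: δ_0 − R_B·δ_{BB} = R_B/k. With 1/k = 0.000169 m/kN, R_B = δ_0 / (δ_{BB} + 1/k) = 0.46524 / (0.008177 + 0.000169) = 55.74 kN.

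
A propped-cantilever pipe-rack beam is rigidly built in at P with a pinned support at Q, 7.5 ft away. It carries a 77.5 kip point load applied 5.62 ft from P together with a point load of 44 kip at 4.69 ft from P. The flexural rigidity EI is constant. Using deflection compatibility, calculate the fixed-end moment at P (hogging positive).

M_P = 121.4 kip·ft

Take the reaction at Q as the redundant and release it; the primary structure is a cantilever fixed at P.
Free-end deflection of the primary structure under the applied loading (downward +):
  point load 77.5 at a = 5.62: Pa²(3L − a)/(6EI) = 6886/EI
  point load 44 at a = 4.69: Pa²(3L − a)/(6EI) = 2873/EI
  δ_0 = 9759/EI
Flexibility coefficient — unit upward force at Q: δ_{QQ} = L³/(3EI) = 140.6/EI.
The prop prevents deflection at Q: R_Q = δ_0/δ_{QQ} = 9759/140.6 = 69.4 kip.
Moment equilibrium about P: M_P = Σ(load moments about P) − R_Q·L = 641.9 − 69.4×7.5 = 121.4 kip·ft.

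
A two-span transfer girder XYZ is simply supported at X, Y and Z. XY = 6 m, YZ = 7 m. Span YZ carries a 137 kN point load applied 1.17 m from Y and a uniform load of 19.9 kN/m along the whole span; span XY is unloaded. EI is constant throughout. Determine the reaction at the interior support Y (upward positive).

R_Y = 224.5 kN

Insert a hinge at Y; M_Y is the redundant, and each span becomes simply supported.
Rotations at Y on the released spans (each span's end-slope, ×1/EI):
  span YZ: point load 137 at a = 1.17: Pab(L + b)/(6LEI) = 285.5/EI
  span YZ: UDL 19.9: wL³/(24EI) = 284.4/EI
  relative rotation θ_0 = (0 + 569.9)/EI = 569.9/EI
A unit hogging moment at Y produces rotation L₁/(3EI) + L₂/(3EI) = 4.333/EI.
Compatibility: M_Y·(L₁+L₂)/(3EI) = θ_0, giving M_Y = 131.5 kN·m (hogging).
Span XY, ΣM about X with M_Y applied at Y: R_Y^{XY}·6 = 0 + 131.5, so R_Y^{XY} = 21.92 kN and R_X = 0 − 21.92 = -21.92 kN.
Span YZ, ΣM about Z: R_Y^{YZ}·7 = 1286 + 131.5, so R_Y^{YZ} = 202.5 kN and R_Z = 276.3 − 202.5 = 73.76 kN.
R_Y = 21.92 + 202.5 = 224.5 kN.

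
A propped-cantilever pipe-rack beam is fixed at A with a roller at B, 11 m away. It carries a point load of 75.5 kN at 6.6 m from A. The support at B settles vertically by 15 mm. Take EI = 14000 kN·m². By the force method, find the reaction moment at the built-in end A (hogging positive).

M_A = 144.7 kN·m

Choose R_B as the redundant. The primary structure is the cantilever fixed at A.
Downward deflection at the released point B due to the loads:
  point load 75.5 at a = 6.6: Pa²(3L − a)/(6EI) = 14471/EI
Tip deflection under a unit load at B: L³/(3EI) = 443.7/EI.
With EI = 14000 kN·m²: δ_0 = 1.0336 m and δ_{BB} = 0.03169 m/kN.
Compatibility — the beam at B must follow the support down by 0.015 m: δ_0 − R_B·δ_{BB} = 0.015, so R_B = (1.0336 − 0.015)/0.03169 = 32.14 kN.
Moment equilibrium about A: M_A = Σ(load moments about A) − R_B·L = 498.3 − 32.14×11 = 144.7 kN·m.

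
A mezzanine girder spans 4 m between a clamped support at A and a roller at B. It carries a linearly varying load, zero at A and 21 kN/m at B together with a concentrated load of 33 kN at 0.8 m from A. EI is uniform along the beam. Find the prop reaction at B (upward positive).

Release the roller at B. Primary structure: cantilever fixed at A.
Primary-structure tip deflection at B by superposition:
  triangular load, peak 21 at the free end: 11w₀L⁴/(120EI) = 492.8/EI
  point load 33 at a = 0.8: Pa²(3L − a)/(6EI) = 39.42/EI
  δ_0 = 532.2/EI
Tip deflection under a unit load at B: L³/(3EI) = 21.33/EI.
The prop prevents deflection at B: R_B = δ_0/δ_{BB} = 532.2/21.33 = 24.95 kN.

R_B = 24.95 kN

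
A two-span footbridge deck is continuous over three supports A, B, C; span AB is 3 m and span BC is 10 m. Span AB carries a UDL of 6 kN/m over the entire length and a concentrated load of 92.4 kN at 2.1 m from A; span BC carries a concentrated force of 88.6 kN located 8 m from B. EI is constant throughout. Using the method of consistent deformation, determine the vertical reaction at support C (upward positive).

Insert a hinge at B; M_B is the redundant, and each span becomes simply supported.
Rotations at B on the released spans (each span's end-slope, ×1/EI):
  span AB: UDL 6: wL³/(24EI) = 6.75/EI
  span AB: point load 92.4 at a = 2.1: Pab(L + a)/(6LEI) = 49.48/EI
  span BC: point load 88.6 at a = 8: Pab(L + b)/(6LEI) = 283.5/EI
  relative rotation θ_0 = (56.23 + 283.5)/EI = 339.8/EI
A unit hogging moment at B produces rotation L₁/(3EI) + L₂/(3EI) = 4.333/EI.
Compatibility: M_B·(L₁+L₂)/(3EI) = θ_0, giving M_B = 78.4 kN·m (hogging).
Span BC, ΣM about C: R_B^{BC}·10 = 177.2 + 78.4, so R_B^{BC} = 25.56 kN and R_C = 88.6 − 25.56 = 63.04 kN.

R_C = 63.04 kN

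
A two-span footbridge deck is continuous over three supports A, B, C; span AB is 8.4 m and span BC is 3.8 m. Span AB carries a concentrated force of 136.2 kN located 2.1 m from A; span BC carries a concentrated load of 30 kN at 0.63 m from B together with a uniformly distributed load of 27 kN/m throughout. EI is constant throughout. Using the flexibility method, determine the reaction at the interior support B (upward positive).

Take M_B as the redundant. Released structure: two simple spans AB and BC with a hinge at B.
Rotations at B on the released spans (each span's end-slope, ×1/EI):
  span AB: point load 136.2 at a = 2.1: Pab(L + a)/(6LEI) = 375.4/EI
  span BC: point load 30 at a = 0.63: Pab(L + b)/(6LEI) = 18.32/EI
  span BC: UDL 27: wL³/(24EI) = 61.73/EI
  relative rotation θ_0 = (375.4 + 80.05)/EI = 455.4/EI
A unit hogging moment at B produces rotation L₁/(3EI) + L₂/(3EI) = 4.067/EI.
Compatibility: M_B·(L₁+L₂)/(3EI) = θ_0, giving M_B = 112 kN·m (hogging).
Span AB, ΣM about A with M_B applied at B: R_B^{AB}·8.4 = 286 + 112, so R_B^{AB} = 47.38 kN and R_A = 136.2 − 47.38 = 88.82 kN.
Span BC, ΣM about C: R_B^{BC}·3.8 = 290 + 112, so R_B^{BC} = 105.8 kN and R_C = 132.6 − 105.8 = 26.8 kN.
R_B = 47.38 + 105.8 = 153.2 kN.

R_B = 153.2 kN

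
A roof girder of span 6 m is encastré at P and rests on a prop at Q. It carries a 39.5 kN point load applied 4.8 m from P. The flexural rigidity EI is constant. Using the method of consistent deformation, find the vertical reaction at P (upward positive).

R_P = 11.69 kN

Release the roller at Q. Primary structure: cantilever fixed at P.
Downward deflection at the released point Q due to the loads:
  point load 39.5 at a = 4.8: Pa²(3L − a)/(6EI) = 2002/EI
Flexibility coefficient — unit upward force at Q: δ_{QQ} = L³/(3EI) = 72/EI.
The prop prevents deflection at Q: R_Q = δ_0/δ_{QQ} = 2002/72 = 27.81 kN.
Vertical equilibrium: R_P = ΣP − R_Q = 39.5 − 27.81 = 11.69 kN.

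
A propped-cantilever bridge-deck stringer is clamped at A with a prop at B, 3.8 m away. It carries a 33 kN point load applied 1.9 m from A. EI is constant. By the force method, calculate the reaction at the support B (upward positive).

R_B = 10.31 kN

Take the reaction at B as the redundant and release it; the primary structure is a cantilever fixed at A.
Free-end deflection of the primary structure under the applied loading (downward +):
  point load 33 at a = 1.9: Pa²(3L − a)/(6EI) = 188.6/EI
Tip deflection under a unit load at B: L³/(3EI) = 18.29/EI.
Compatibility at B: δ_0 − R_B·δ_{BB} = 0, so R_B = 188.6/18.29 = 10.31 kN.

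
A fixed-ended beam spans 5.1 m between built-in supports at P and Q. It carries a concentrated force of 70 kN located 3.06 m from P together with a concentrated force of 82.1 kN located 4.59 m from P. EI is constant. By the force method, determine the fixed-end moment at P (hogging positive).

Take the two fixed-end moments M_P, M_Q as redundants; the released structure is the simple span PQ.
On the primary (simply-supported) span, the end slopes from the loading are:
  at P: point load 70 at a = 3.06: Pab(L + b)/(6LEI) = 102/EI
  at Q: point load 70 at a = 3.06: Pab(L + a)/(6LEI) = 116.5/EI
  at P: point load 82.1 at a = 4.59: Pab(L + b)/(6LEI) = 35.23/EI
  at Q: point load 82.1 at a = 4.59: Pab(L + a)/(6LEI) = 60.86/EI
  θ_P0 = 137.2/EI,  θ_Q0 = 177.4/EI
Flexibility coefficients: a unit moment at one end gives L/(3EI) there and L/(6EI) at the far end, so f₁₁ = f₂₂ = 1.7/EI and f₁₂ = f₂₁ = 0.85/EI.
Compatibility — zero rotation at each built-in end:
  1.7 M_P + 0.85 M_Q = 137.2
  0.85 M_P + 1.7 M_Q = 177.4
Solving the pair gives M_P = 38.04 kN·m and M_Q = 85.32 kN·m (hogging).

M_P = 38.04 kN·m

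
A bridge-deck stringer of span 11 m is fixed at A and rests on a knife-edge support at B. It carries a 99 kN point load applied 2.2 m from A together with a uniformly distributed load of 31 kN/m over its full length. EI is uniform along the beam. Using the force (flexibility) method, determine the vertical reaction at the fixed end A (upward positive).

R_A = 306.6 kN

Choose R_B as the redundant. The primary structure is the cantilever fixed at A.
Primary-structure tip deflection at B by superposition:
  point load 99 at a = 2.2: Pa²(3L − a)/(6EI) = 2460/EI
  UDL 31: wL⁴/(8EI) = 56734/EI
  δ_0 = 59194/EI
Tip deflection under a unit load at B: L³/(3EI) = 443.7/EI.
The prop prevents deflection at B: R_B = δ_0/δ_{BB} = 59194/443.7 = 133.4 kN.
Vertical equilibrium: R_A = ΣP − R_B = 440 − 133.4 = 306.6 kN.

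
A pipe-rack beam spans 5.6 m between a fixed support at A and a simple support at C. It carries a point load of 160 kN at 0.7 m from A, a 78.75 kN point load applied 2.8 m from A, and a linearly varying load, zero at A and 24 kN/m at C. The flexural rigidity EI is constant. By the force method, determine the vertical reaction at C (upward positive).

R_C = 65.16 kN

Choose R_C as the redundant. The primary structure is the cantilever fixed at A.
Free-end deflection of the primary structure under the applied loading (downward +):
  point load 160 at a = 0.7: Pa²(3L − a)/(6EI) = 210.4/EI
  point load 78.75 at a = 2.8: Pa²(3L − a)/(6EI) = 1441/EI
  triangular load, peak 24 at the free end: 11w₀L⁴/(120EI) = 2164/EI
  δ_0 = 3815/EI
Flexibility coefficient — unit upward force at C: δ_{CC} = L³/(3EI) = 58.54/EI.
The prop prevents deflection at C: R_C = δ_0/δ_{CC} = 3815/58.54 = 65.16 kN.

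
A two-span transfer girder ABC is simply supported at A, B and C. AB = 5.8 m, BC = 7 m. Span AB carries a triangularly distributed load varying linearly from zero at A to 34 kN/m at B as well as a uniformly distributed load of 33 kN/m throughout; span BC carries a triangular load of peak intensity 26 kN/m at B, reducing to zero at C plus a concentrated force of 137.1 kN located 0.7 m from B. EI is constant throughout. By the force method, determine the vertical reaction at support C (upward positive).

Take M_B as the redundant. Released structure: two simple spans AB and BC with a hinge at B.
Rotations at B on the released spans (each span's end-slope, ×1/EI):
  span AB: triangular load, peak 34: w₀L³/(45EI) = 147.4/EI
  span AB: UDL 33: wL³/(24EI) = 268.3/EI
  span BC: triangular load, peak 26: w₀L³/(45EI) = 198.2/EI
  span BC: point load 137.1 at a = 0.7: Pab(L + b)/(6LEI) = 191.5/EI
  relative rotation θ_0 = (415.7 + 389.6)/EI = 805.3/EI
A unit hogging moment at B produces rotation L₁/(3EI) + L₂/(3EI) = 4.267/EI.
Compatibility: M_B·(L₁+L₂)/(3EI) = θ_0, giving M_B = 188.8 kN·m (hogging).
Span BC, ΣM about C: R_B^{BC}·7 = 1288 + 188.8, so R_B^{BC} = 211 kN and R_C = 228.1 − 211 = 17.08 kN.

R_C = 17.08 kN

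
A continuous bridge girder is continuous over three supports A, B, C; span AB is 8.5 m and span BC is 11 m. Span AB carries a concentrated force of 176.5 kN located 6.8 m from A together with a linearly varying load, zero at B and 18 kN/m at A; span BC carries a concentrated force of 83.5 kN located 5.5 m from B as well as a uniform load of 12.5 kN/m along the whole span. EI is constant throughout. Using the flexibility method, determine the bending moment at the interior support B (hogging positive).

M_B = 331 kN·m

Insert a hinge at B; M_B is the redundant, and each span becomes simply supported.
Discontinuity in slope at B on the released structure — sum the simple-span end rotations:
  span AB: point load 176.5 at a = 6.8: Pab(L + a)/(6LEI) = 612.1/EI
  span AB: triangular load, peak 18: 7w₀L³/(360EI) = 214.9/EI
  span BC: point load 83.5 at a = 5.5: Pab(L + b)/(6LEI) = 631.5/EI
  span BC: UDL 12.5: wL³/(24EI) = 693.2/EI
  relative rotation θ_0 = (827 + 1325)/EI = 2152/EI
A unit hogging moment at B produces rotation L₁/(3EI) + L₂/(3EI) = 6.5/EI.
Slope continuity at B: θ_0 = M_B·6.5/EI, so M_B = 2152/6.5 = 331 kN·m (hogging).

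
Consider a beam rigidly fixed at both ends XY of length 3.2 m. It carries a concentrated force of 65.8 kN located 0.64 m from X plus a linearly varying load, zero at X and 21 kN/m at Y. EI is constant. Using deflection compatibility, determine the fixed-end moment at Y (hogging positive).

Release both end moments; the primary structure is a simply-supported span XY with redundants M_X and M_Y.
On the primary (simply-supported) span, the end slopes from the loading are:
  at X: point load 65.8 at a = 0.64: Pab(L + b)/(6LEI) = 32.34/EI
  at Y: point load 65.8 at a = 0.64: Pab(L + a)/(6LEI) = 21.56/EI
  at X: triangular load, peak 21: 7w₀L³/(360EI) = 13.38/EI
  at Y: triangular load, peak 21: w₀L³/(45EI) = 15.29/EI
  θ_X0 = 45.72/EI,  θ_Y0 = 36.85/EI
Flexibility coefficients: a unit moment at one end gives L/(3EI) there and L/(6EI) at the far end, so f₁₁ = f₂₂ = 1.067/EI and f₁₂ = f₂₁ = 0.5333/EI.
Compatibility — zero rotation at each built-in end:
  1.067 M_X + 0.5333 M_Y = 45.72
  0.5333 M_X + 1.067 M_Y = 36.85
Solving the pair gives M_X = 34.12 kN·m and M_Y = 17.49 kN·m (hogging).

M_Y = 17.49 kN·m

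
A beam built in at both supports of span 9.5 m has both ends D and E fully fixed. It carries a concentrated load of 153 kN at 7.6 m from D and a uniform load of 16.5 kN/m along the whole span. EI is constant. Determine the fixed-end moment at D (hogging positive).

Take the two fixed-end moments M_D, M_E as redundants; the released structure is the simple span DE.
Simple-span end rotations at D and E under the given loads:
  at D: point load 153 at a = 7.6: Pab(L + b)/(6LEI) = 441.9/EI
  at E: point load 153 at a = 7.6: Pab(L + a)/(6LEI) = 662.8/EI
  at D: UDL 16.5: wL³/(24EI) = 589.4/EI
  at E: UDL 16.5: wL³/(24EI) = 589.4/EI
  θ_D0 = 1031/EI,  θ_E0 = 1252/EI
Flexibility coefficients: a unit moment at one end gives L/(3EI) there and L/(6EI) at the far end, so f₁₁ = f₂₂ = 3.167/EI and f₁₂ = f₂₁ = 1.583/EI.
Compatibility — zero rotation at each built-in end:
  3.167 M_D + 1.583 M_E = 1031
  1.583 M_D + 3.167 M_E = 1252
Solving the pair gives M_D = 170.6 kN·m and M_E = 310.1 kN·m (hogging).

M_D = 170.6 kN·m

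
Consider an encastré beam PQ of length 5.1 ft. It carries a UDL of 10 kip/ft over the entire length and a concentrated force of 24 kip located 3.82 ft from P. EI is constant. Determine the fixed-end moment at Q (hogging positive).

Take the two fixed-end moments M_P, M_Q as redundants; the released structure is the simple span PQ.
On the primary (simply-supported) span, the end slopes from the loading are:
  at P: UDL 10: wL³/(24EI) = 55.27/EI
  at Q: UDL 10: wL³/(24EI) = 55.27/EI
  at P: point load 24 at a = 3.82: Pab(L + b)/(6LEI) = 24.47/EI
  at Q: point load 24 at a = 3.82: Pab(L + a)/(6LEI) = 34.21/EI
  θ_P0 = 79.74/EI,  θ_Q0 = 89.48/EI
Flexibility coefficients: a unit moment at one end gives L/(3EI) there and L/(6EI) at the far end, so f₁₁ = f₂₂ = 1.7/EI and f₁₂ = f₂₁ = 0.85/EI.
Compatibility — zero rotation at each built-in end:
  1.7 M_P + 0.85 M_Q = 79.74
  0.85 M_P + 1.7 M_Q = 89.48
Solving the pair gives M_P = 27.45 kip·ft and M_Q = 38.91 kip·ft (hogging).

M_Q = 38.91 kip·ft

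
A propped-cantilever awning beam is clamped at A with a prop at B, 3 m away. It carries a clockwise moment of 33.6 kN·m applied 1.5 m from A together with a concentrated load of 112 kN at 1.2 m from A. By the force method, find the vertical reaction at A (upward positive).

Release the roller at B. Primary structure: cantilever fixed at A.
Free-end deflection of the primary structure under the applied loading (downward +):
  clockwise couple 33.6 at a = 1.5: M₀a(2L − a)/(2EI) = 113.4/EI
  point load 112 at a = 1.2: Pa²(3L − a)/(6EI) = 209.7/EI
  δ_0 = 323.1/EI
Tip deflection under a unit load at B: L³/(3EI) = 9/EI.
Compatibility at B: δ_0 − R_B·δ_{BB} = 0, so R_B = 323.1/9 = 35.9 kN.
Vertical equilibrium: R_A = ΣP − R_B = 112 − 35.9 = 76.1 kN.

R_A = 76.1 kN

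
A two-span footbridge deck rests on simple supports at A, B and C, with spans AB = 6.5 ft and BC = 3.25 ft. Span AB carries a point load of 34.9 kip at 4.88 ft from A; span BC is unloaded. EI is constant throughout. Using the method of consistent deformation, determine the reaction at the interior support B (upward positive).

R_B = 37.63 kip

Release continuity at B by inserting a hinge; the redundant is the internal moment M_B. The primary structure is two simply-supported spans AB and BC.
End slopes at the hinge B, treating each span as simply supported:
  span AB: point load 34.9 at a = 4.88: Pab(L + a)/(6LEI) = 80.51/EI
  relative rotation θ_0 = (80.51 + 0)/EI = 80.51/EI
A unit hogging moment at B produces rotation L₁/(3EI) + L₂/(3EI) = 3.25/EI.
Slope continuity at B: θ_0 = M_B·3.25/EI, so M_B = 80.51/3.25 = 24.77 kip·ft (hogging).
Span AB, ΣM about A with M_B applied at B: R_B^{AB}·6.5 = 170.3 + 24.77, so R_B^{AB} = 30.01 kip and R_A = 34.9 − 30.01 = 4.887 kip.
Span BC, ΣM about C: R_B^{BC}·3.25 = 0 + 24.77, so R_B^{BC} = 7.622 kip and R_C = 0 − 7.622 = -7.622 kip.
R_B = 30.01 + 7.622 = 37.63 kip.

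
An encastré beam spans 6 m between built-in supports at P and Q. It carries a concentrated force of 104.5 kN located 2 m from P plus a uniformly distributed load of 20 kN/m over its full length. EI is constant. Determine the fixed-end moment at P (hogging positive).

M_P = 152.9 kN·m

Take the two fixed-end moments M_P, M_Q as redundants; the released structure is the simple span PQ.
On the primary (simply-supported) span, the end slopes from the loading are:
  at P: point load 104.5 at a = 2: Pab(L + b)/(6LEI) = 232.2/EI
  at Q: point load 104.5 at a = 2: Pab(L + a)/(6LEI) = 185.8/EI
  at P: UDL 20: wL³/(24EI) = 180/EI
  at Q: UDL 20: wL³/(24EI) = 180/EI
  θ_P0 = 412.2/EI,  θ_Q0 = 365.8/EI
Flexibility coefficients: a unit moment at one end gives L/(3EI) there and L/(6EI) at the far end, so f₁₁ = f₂₂ = 2/EI and f₁₂ = f₂₁ = 1/EI.
Compatibility — zero rotation at each built-in end:
  2 M_P + 1 M_Q = 412.2
  1 M_P + 2 M_Q = 365.8
Solving the pair gives M_P = 152.9 kN·m and M_Q = 106.4 kN·m (hogging).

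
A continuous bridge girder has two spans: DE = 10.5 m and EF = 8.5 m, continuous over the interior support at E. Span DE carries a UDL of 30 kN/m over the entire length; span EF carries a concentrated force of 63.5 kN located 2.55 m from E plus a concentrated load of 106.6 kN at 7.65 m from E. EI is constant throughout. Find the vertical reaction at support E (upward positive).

R_E = 274.7 kN

Insert a hinge at E; M_E is the redundant, and each span becomes simply supported.
Rotations at E on the released spans (each span's end-slope, ×1/EI):
  span DE: UDL 30: wL³/(24EI) = 1447/EI
  span EF: point load 63.5 at a = 2.55: Pab(L + b)/(6LEI) = 273/EI
  span EF: point load 106.6 at a = 7.65: Pab(L + b)/(6LEI) = 127.1/EI
  relative rotation θ_0 = (1447 + 400.1)/EI = 1847/EI
A unit hogging moment at E produces rotation L₁/(3EI) + L₂/(3EI) = 6.333/EI.
Compatibility: M_E·(L₁+L₂)/(3EI) = θ_0, giving M_E = 291.6 kN·m (hogging).
Span DE, ΣM about D with M_E applied at E: R_E^{DE}·10.5 = 1654 + 291.6, so R_E^{DE} = 185.3 kN and R_D = 315 − 185.3 = 129.7 kN.
Span EF, ΣM about F: R_E^{EF}·8.5 = 468.4 + 291.6, so R_E^{EF} = 89.42 kN and R_F = 170.1 − 89.42 = 80.68 kN.
R_E = 185.3 + 89.42 = 274.7 kN.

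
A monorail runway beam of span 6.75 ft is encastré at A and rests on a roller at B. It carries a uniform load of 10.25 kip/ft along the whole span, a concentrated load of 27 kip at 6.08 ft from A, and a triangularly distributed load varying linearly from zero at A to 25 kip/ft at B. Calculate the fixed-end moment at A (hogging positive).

M_A = 133.8 kip·ft

Release the roller at B. Primary structure: cantilever fixed at A.
Downward deflection at the released point B due to the loads:
  UDL 10.25: wL⁴/(8EI) = 2660/EI
  point load 27 at a = 6.08: Pa²(3L − a)/(6EI) = 2357/EI
  triangular load, peak 25 at the free end: 11w₀L⁴/(120EI) = 4757/EI
  δ_0 = 9774/EI
Tip deflection under a unit load at B: L³/(3EI) = 102.5/EI.
Compatibility at B: δ_0 − R_B·δ_{BB} = 0, so R_B = 9774/102.5 = 95.34 kip.
Moment equilibrium about A: M_A = Σ(load moments about A) − R_B·L = 777.4 − 95.34×6.75 = 133.8 kip·ft.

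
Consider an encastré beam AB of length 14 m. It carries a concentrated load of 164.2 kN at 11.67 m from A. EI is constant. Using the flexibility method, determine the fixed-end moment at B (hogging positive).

Take the two fixed-end moments M_A, M_B as redundants; the released structure is the simple span AB.
Simple-span end rotations at A and B under the given loads:
  at A: point load 164.2 at a = 11.67: Pab(L + b)/(6LEI) = 868/EI
  at B: point load 164.2 at a = 11.67: Pab(L + a)/(6LEI) = 1364/EI
  θ_A0 = 868/EI,  θ_B0 = 1364/EI
Flexibility coefficients: a unit moment at one end gives L/(3EI) there and L/(6EI) at the far end, so f₁₁ = f₂₂ = 4.667/EI and f₁₂ = f₂₁ = 2.333/EI.
Compatibility — zero rotation at each built-in end:
  4.667 M_A + 2.333 M_B = 868
  2.333 M_A + 4.667 M_B = 1364
Solving the pair gives M_A = 53.08 kN·m and M_B = 265.8 kN·m (hogging).

M_B = 265.8 kN·m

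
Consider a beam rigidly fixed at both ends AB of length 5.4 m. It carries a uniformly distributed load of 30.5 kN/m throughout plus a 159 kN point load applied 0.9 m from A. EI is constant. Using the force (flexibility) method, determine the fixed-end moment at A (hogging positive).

M_A = 173.5 kN·m

Release both end moments; the primary structure is a simply-supported span AB with redundants M_A and M_B.
End rotations of the released simple span under the applied load (×1/EI):
  at A: UDL 30.5: wL³/(24EI) = 200.1/EI
  at B: UDL 30.5: wL³/(24EI) = 200.1/EI
  at A: point load 159 at a = 0.9: Pab(L + b)/(6LEI) = 196.8/EI
  at B: point load 159 at a = 0.9: Pab(L + a)/(6LEI) = 125.2/EI
  θ_A0 = 396.9/EI,  θ_B0 = 325.3/EI
Flexibility coefficients: a unit moment at one end gives L/(3EI) there and L/(6EI) at the far end, so f₁₁ = f₂₂ = 1.8/EI and f₁₂ = f₂₁ = 0.9/EI.
Compatibility — zero rotation at each built-in end:
  1.8 M_A + 0.9 M_B = 396.9
  0.9 M_A + 1.8 M_B = 325.3
Solving the pair gives M_A = 173.5 kN·m and M_B = 93.99 kN·m (hogging).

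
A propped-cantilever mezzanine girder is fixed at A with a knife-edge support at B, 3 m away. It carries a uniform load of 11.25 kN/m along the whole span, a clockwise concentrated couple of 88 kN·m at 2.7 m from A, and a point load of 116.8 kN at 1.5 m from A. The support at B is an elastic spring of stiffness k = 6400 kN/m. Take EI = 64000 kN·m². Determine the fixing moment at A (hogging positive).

M_A = 182.1 kN·m

Remove the prop at B; the released (primary) structure is a cantilever built in at A.
Downward deflection at the released point B due to the loads:
  UDL 11.25: wL⁴/(8EI) = 113.9/EI
  clockwise couple 88 at a = 2.7: M₀a(2L − a)/(2EI) = 392/EI
  point load 116.8 at a = 1.5: Pa²(3L − a)/(6EI) = 328.5/EI
  δ_0 = 834.4/EI
Flexibility coefficient — unit upward force at B: δ_{BB} = L³/(3EI) = 9/EI.
With EI = 64000 kN·m²: δ_0 = 0.013038 m and δ_{BB} = 0.000141 m/kN.
Compatibility — the spring shortens by R_B/k under the reaction it provides: δ_0 − R_B·δ_{BB} = R_B/k. With 1/k = 0.000156 m/kN, R_B = δ_0 / (δ_{BB} + 1/k) = 0.013038 / (0.000141 + 0.000156) = 43.92 kN.
Moment equilibrium about A: M_A = Σ(load moments about A) − R_B·L = 313.8 − 43.92×3 = 182.1 kN·m.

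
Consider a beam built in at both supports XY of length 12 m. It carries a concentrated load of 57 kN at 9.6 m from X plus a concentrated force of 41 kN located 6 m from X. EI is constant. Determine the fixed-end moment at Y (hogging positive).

Release both end moments; the primary structure is a simply-supported span XY with redundants M_X and M_Y.
On the primary (simply-supported) span, the end slopes from the loading are:
  at X: point load 57 at a = 9.6: Pab(L + b)/(6LEI) = 262.7/EI
  at Y: point load 57 at a = 9.6: Pab(L + a)/(6LEI) = 394/EI
  at X: point load 41 at a = 6: Pab(L + b)/(6LEI) = 369/EI
  at Y: point load 41 at a = 6: Pab(L + a)/(6LEI) = 369/EI
  θ_X0 = 631.7/EI,  θ_Y0 = 763/EI
Flexibility coefficients: a unit moment at one end gives L/(3EI) there and L/(6EI) at the far end, so f₁₁ = f₂₂ = 4/EI and f₁₂ = f₂₁ = 2/EI.
Compatibility — zero rotation at each built-in end:
  4 M_X + 2 M_Y = 631.7
  2 M_X + 4 M_Y = 763
Solving the pair gives M_X = 83.39 kN·m and M_Y = 149.1 kN·m (hogging).

M_Y = 149.1 kN·m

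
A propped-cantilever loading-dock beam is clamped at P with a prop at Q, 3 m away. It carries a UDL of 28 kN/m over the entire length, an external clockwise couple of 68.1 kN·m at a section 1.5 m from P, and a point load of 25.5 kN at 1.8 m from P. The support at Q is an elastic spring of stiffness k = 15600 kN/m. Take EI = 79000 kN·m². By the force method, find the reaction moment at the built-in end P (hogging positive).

M_P = 109.4 kN·m

Choose R_Q as the redundant. The primary structure is the cantilever fixed at P.
Deflection at Q on the released cantilever, summing each load's contribution:
  UDL 28: wL⁴/(8EI) = 283.5/EI
  clockwise couple 68.1 at a = 1.5: M₀a(2L − a)/(2EI) = 229.8/EI
  point load 25.5 at a = 1.8: Pa²(3L − a)/(6EI) = 99.14/EI
  δ_0 = 612.5/EI
Tip deflection under a unit load at Q: L³/(3EI) = 9/EI.
With EI = 79000 kN·m²: δ_0 = 0.007753 m and δ_{QQ} = 0.000114 m/kN.
Compatibility — the spring shortens by R_Q/k under the reaction it provides: δ_0 − R_Q·δ_{QQ} = R_Q/k. With 1/k = 0.000064 m/kN, R_Q = δ_0 / (δ_{QQ} + 1/k) = 0.007753 / (0.000114 + 0.000064) = 43.55 kN.
Moment equilibrium about P: M_P = Σ(load moments about P) − R_Q·L = 240 − 43.55×3 = 109.4 kN·m.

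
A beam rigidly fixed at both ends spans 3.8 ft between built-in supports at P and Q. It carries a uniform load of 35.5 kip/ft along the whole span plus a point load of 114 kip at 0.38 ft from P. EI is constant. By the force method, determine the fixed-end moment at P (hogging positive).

Release both end moments; the primary structure is a simply-supported span PQ with redundants M_P and M_Q.
End rotations of the released simple span under the applied load (×1/EI):
  at P: UDL 35.5: wL³/(24EI) = 81.16/EI
  at Q: UDL 35.5: wL³/(24EI) = 81.16/EI
  at P: point load 114 at a = 0.38: Pab(L + b)/(6LEI) = 46.92/EI
  at Q: point load 114 at a = 0.38: Pab(L + a)/(6LEI) = 27.16/EI
  θ_P0 = 128.1/EI,  θ_Q0 = 108.3/EI
Flexibility coefficients: a unit moment at one end gives L/(3EI) there and L/(6EI) at the far end, so f₁₁ = f₂₂ = 1.267/EI and f₁₂ = f₂₁ = 0.6333/EI.
Compatibility — zero rotation at each built-in end:
  1.267 M_P + 0.6333 M_Q = 128.1
  0.6333 M_P + 1.267 M_Q = 108.3
Solving the pair gives M_P = 77.81 kip·ft and M_Q = 46.62 kip·ft (hogging).

M_P = 77.81 kip·ft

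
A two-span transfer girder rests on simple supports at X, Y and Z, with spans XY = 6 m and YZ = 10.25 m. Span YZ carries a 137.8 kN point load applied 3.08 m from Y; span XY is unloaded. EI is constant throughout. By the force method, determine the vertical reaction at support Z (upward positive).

R_Z = 25.88 kN

Release continuity at Y by inserting a hinge; the redundant is the internal moment M_Y. The primary structure is two simply-supported spans XY and YZ.
Discontinuity in slope at Y on the released structure — sum the simple-span end rotations:
  span YZ: point load 137.8 at a = 3.08: Pab(L + b)/(6LEI) = 862/EI
  relative rotation θ_0 = (0 + 862)/EI = 862/EI
A unit hogging moment at Y produces rotation L₁/(3EI) + L₂/(3EI) = 5.417/EI.
Compatibility: M_Y·(L₁+L₂)/(3EI) = θ_0, giving M_Y = 159.1 kN·m (hogging).
Span YZ, ΣM about Z: R_Y^{YZ}·10.25 = 988 + 159.1, so R_Y^{YZ} = 111.9 kN and R_Z = 137.8 − 111.9 = 25.88 kN.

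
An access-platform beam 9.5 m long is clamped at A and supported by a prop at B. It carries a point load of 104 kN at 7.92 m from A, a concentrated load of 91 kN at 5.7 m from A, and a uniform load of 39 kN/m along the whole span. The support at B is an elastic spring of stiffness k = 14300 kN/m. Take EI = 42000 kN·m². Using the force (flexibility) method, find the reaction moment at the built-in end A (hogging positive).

M_A = 689.9 kN·m

Choose R_B as the redundant. The primary structure is the cantilever fixed at A.
Downward deflection at the released point B due to the loads:
  point load 104 at a = 7.92: Pa²(3L − a)/(6EI) = 22376/EI
  point load 91 at a = 5.7: Pa²(3L − a)/(6EI) = 11235/EI
  UDL 39: wL⁴/(8EI) = 39707/EI
  δ_0 = 73318/EI
Tip deflection under a unit load at B: L³/(3EI) = 285.8/EI.
With EI = 42000 kN·m²: δ_0 = 1.7457 m and δ_{BB} = 0.006805 m/kN.
Compatibility — the spring shortens by R_B/k under the reaction it provides: δ_0 − R_B·δ_{BB} = R_B/k. With 1/k = 0.00007 m/kN, R_B = δ_0 / (δ_{BB} + 1/k) = 1.7457 / (0.006805 + 0.00007) = 253.9 kN.
Moment equilibrium about A: M_A = Σ(load moments about A) − R_B·L = 3102 − 253.9×9.5 = 689.9 kN·m.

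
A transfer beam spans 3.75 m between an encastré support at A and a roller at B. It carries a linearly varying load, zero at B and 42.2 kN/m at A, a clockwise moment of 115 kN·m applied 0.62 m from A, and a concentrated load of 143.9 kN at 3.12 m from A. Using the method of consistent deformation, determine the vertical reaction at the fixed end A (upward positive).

Take the reaction at B as the redundant and release it; the primary structure is a cantilever fixed at A.
Free-end deflection of the primary structure under the applied loading (downward +):
  triangular load, peak 42.2 at the fixed end: w₀L⁴/(30EI) = 278.2/EI
  clockwise couple 115 at a = 0.62: M₀a(2L − a)/(2EI) = 245.3/EI
  point load 143.9 at a = 3.12: Pa²(3L − a)/(6EI) = 1898/EI
  δ_0 = 2422/EI
Tip deflection under a unit load at B: L³/(3EI) = 17.58/EI.
The prop prevents deflection at B: R_B = δ_0/δ_{BB} = 2422/17.58 = 137.8 kN.
Vertical equilibrium: R_A = ΣP − R_B = 223 − 137.8 = 85.27 kN.

R_A = 85.27 kN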